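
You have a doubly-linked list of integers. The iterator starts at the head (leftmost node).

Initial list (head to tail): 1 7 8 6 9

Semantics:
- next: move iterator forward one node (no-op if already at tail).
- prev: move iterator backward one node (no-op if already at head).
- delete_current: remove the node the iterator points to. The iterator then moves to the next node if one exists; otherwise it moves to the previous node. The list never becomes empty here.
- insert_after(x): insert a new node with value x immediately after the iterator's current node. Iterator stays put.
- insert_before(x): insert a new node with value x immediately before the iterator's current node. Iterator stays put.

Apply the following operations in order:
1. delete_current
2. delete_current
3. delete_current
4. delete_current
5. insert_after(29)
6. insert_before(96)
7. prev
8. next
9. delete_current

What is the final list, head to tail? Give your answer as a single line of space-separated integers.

Answer: 96 29

Derivation:
After 1 (delete_current): list=[7, 8, 6, 9] cursor@7
After 2 (delete_current): list=[8, 6, 9] cursor@8
After 3 (delete_current): list=[6, 9] cursor@6
After 4 (delete_current): list=[9] cursor@9
After 5 (insert_after(29)): list=[9, 29] cursor@9
After 6 (insert_before(96)): list=[96, 9, 29] cursor@9
After 7 (prev): list=[96, 9, 29] cursor@96
After 8 (next): list=[96, 9, 29] cursor@9
After 9 (delete_current): list=[96, 29] cursor@29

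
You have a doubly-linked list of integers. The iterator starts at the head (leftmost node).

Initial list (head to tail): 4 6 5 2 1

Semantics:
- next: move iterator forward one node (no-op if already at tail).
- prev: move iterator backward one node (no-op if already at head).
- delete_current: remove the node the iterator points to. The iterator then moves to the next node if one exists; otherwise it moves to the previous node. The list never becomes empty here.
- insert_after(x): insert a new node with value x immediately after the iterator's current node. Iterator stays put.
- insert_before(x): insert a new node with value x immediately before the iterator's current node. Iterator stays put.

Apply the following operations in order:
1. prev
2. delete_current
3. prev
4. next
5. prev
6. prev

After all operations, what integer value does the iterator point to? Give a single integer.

Answer: 6

Derivation:
After 1 (prev): list=[4, 6, 5, 2, 1] cursor@4
After 2 (delete_current): list=[6, 5, 2, 1] cursor@6
After 3 (prev): list=[6, 5, 2, 1] cursor@6
After 4 (next): list=[6, 5, 2, 1] cursor@5
After 5 (prev): list=[6, 5, 2, 1] cursor@6
After 6 (prev): list=[6, 5, 2, 1] cursor@6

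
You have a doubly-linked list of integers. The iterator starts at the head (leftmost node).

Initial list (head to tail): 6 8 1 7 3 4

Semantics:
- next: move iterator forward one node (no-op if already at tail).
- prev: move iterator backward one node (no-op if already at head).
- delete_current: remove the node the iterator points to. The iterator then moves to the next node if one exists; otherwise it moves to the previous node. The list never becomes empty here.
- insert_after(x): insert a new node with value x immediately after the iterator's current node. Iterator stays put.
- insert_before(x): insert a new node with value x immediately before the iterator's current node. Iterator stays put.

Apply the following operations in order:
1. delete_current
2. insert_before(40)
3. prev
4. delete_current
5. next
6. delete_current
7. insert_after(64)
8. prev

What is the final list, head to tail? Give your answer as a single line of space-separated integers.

Answer: 8 7 64 3 4

Derivation:
After 1 (delete_current): list=[8, 1, 7, 3, 4] cursor@8
After 2 (insert_before(40)): list=[40, 8, 1, 7, 3, 4] cursor@8
After 3 (prev): list=[40, 8, 1, 7, 3, 4] cursor@40
After 4 (delete_current): list=[8, 1, 7, 3, 4] cursor@8
After 5 (next): list=[8, 1, 7, 3, 4] cursor@1
After 6 (delete_current): list=[8, 7, 3, 4] cursor@7
After 7 (insert_after(64)): list=[8, 7, 64, 3, 4] cursor@7
After 8 (prev): list=[8, 7, 64, 3, 4] cursor@8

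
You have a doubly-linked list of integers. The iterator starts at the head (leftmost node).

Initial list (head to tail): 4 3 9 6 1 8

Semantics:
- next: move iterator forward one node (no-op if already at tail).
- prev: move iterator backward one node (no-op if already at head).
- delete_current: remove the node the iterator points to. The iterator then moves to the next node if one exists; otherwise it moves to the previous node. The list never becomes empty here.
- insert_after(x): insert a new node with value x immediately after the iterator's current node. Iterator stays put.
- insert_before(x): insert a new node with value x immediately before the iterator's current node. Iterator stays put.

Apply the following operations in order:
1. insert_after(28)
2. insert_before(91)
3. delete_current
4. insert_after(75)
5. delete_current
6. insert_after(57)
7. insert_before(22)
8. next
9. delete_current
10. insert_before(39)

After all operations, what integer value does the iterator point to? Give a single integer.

After 1 (insert_after(28)): list=[4, 28, 3, 9, 6, 1, 8] cursor@4
After 2 (insert_before(91)): list=[91, 4, 28, 3, 9, 6, 1, 8] cursor@4
After 3 (delete_current): list=[91, 28, 3, 9, 6, 1, 8] cursor@28
After 4 (insert_after(75)): list=[91, 28, 75, 3, 9, 6, 1, 8] cursor@28
After 5 (delete_current): list=[91, 75, 3, 9, 6, 1, 8] cursor@75
After 6 (insert_after(57)): list=[91, 75, 57, 3, 9, 6, 1, 8] cursor@75
After 7 (insert_before(22)): list=[91, 22, 75, 57, 3, 9, 6, 1, 8] cursor@75
After 8 (next): list=[91, 22, 75, 57, 3, 9, 6, 1, 8] cursor@57
After 9 (delete_current): list=[91, 22, 75, 3, 9, 6, 1, 8] cursor@3
After 10 (insert_before(39)): list=[91, 22, 75, 39, 3, 9, 6, 1, 8] cursor@3

Answer: 3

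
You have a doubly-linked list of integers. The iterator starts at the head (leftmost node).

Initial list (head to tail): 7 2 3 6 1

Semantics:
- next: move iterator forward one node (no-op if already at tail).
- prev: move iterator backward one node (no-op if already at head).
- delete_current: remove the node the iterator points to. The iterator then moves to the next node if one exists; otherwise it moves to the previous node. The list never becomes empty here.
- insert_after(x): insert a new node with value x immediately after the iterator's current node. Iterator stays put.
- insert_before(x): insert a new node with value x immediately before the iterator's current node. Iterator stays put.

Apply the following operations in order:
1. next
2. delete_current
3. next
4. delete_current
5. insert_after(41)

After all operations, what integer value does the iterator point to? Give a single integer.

After 1 (next): list=[7, 2, 3, 6, 1] cursor@2
After 2 (delete_current): list=[7, 3, 6, 1] cursor@3
After 3 (next): list=[7, 3, 6, 1] cursor@6
After 4 (delete_current): list=[7, 3, 1] cursor@1
After 5 (insert_after(41)): list=[7, 3, 1, 41] cursor@1

Answer: 1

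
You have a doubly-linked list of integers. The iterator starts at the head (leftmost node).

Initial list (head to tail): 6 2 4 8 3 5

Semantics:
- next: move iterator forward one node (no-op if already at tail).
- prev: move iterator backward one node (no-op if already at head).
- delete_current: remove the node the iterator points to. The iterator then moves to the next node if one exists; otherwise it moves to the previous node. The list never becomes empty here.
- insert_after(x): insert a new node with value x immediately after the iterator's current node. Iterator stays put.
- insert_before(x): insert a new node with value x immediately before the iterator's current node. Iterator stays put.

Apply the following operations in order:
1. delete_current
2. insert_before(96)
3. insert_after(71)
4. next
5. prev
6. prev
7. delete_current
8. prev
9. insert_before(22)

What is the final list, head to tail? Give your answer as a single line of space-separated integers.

Answer: 22 2 71 4 8 3 5

Derivation:
After 1 (delete_current): list=[2, 4, 8, 3, 5] cursor@2
After 2 (insert_before(96)): list=[96, 2, 4, 8, 3, 5] cursor@2
After 3 (insert_after(71)): list=[96, 2, 71, 4, 8, 3, 5] cursor@2
After 4 (next): list=[96, 2, 71, 4, 8, 3, 5] cursor@71
After 5 (prev): list=[96, 2, 71, 4, 8, 3, 5] cursor@2
After 6 (prev): list=[96, 2, 71, 4, 8, 3, 5] cursor@96
After 7 (delete_current): list=[2, 71, 4, 8, 3, 5] cursor@2
After 8 (prev): list=[2, 71, 4, 8, 3, 5] cursor@2
After 9 (insert_before(22)): list=[22, 2, 71, 4, 8, 3, 5] cursor@2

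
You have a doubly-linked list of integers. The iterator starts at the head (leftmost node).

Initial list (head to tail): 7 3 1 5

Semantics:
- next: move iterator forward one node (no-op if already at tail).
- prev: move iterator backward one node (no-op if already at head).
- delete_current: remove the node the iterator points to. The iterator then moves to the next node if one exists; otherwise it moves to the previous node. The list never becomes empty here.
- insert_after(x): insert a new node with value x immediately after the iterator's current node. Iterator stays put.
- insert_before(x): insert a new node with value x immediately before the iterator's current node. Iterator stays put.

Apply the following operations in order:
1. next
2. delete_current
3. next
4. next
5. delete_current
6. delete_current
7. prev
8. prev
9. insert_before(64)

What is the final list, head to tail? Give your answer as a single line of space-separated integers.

Answer: 64 7

Derivation:
After 1 (next): list=[7, 3, 1, 5] cursor@3
After 2 (delete_current): list=[7, 1, 5] cursor@1
After 3 (next): list=[7, 1, 5] cursor@5
After 4 (next): list=[7, 1, 5] cursor@5
After 5 (delete_current): list=[7, 1] cursor@1
After 6 (delete_current): list=[7] cursor@7
After 7 (prev): list=[7] cursor@7
After 8 (prev): list=[7] cursor@7
After 9 (insert_before(64)): list=[64, 7] cursor@7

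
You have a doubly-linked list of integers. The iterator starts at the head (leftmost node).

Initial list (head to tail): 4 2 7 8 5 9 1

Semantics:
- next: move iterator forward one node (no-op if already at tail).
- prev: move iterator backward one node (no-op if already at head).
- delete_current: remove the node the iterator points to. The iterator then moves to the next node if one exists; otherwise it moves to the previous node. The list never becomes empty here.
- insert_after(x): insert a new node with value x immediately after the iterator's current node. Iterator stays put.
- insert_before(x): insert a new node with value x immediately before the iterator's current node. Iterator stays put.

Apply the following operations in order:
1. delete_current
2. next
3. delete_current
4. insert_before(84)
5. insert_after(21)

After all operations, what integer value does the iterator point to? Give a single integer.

After 1 (delete_current): list=[2, 7, 8, 5, 9, 1] cursor@2
After 2 (next): list=[2, 7, 8, 5, 9, 1] cursor@7
After 3 (delete_current): list=[2, 8, 5, 9, 1] cursor@8
After 4 (insert_before(84)): list=[2, 84, 8, 5, 9, 1] cursor@8
After 5 (insert_after(21)): list=[2, 84, 8, 21, 5, 9, 1] cursor@8

Answer: 8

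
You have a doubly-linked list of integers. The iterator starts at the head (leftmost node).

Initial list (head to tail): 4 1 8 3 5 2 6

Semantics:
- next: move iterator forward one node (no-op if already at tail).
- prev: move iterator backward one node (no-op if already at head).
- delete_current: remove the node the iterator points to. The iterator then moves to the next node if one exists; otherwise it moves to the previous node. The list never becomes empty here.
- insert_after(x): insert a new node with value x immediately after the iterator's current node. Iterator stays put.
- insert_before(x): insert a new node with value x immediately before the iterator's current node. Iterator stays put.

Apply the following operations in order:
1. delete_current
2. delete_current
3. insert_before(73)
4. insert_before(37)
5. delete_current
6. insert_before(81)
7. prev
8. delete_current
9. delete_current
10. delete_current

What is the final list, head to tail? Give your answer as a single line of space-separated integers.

Answer: 73 37 2 6

Derivation:
After 1 (delete_current): list=[1, 8, 3, 5, 2, 6] cursor@1
After 2 (delete_current): list=[8, 3, 5, 2, 6] cursor@8
After 3 (insert_before(73)): list=[73, 8, 3, 5, 2, 6] cursor@8
After 4 (insert_before(37)): list=[73, 37, 8, 3, 5, 2, 6] cursor@8
After 5 (delete_current): list=[73, 37, 3, 5, 2, 6] cursor@3
After 6 (insert_before(81)): list=[73, 37, 81, 3, 5, 2, 6] cursor@3
After 7 (prev): list=[73, 37, 81, 3, 5, 2, 6] cursor@81
After 8 (delete_current): list=[73, 37, 3, 5, 2, 6] cursor@3
After 9 (delete_current): list=[73, 37, 5, 2, 6] cursor@5
After 10 (delete_current): list=[73, 37, 2, 6] cursor@2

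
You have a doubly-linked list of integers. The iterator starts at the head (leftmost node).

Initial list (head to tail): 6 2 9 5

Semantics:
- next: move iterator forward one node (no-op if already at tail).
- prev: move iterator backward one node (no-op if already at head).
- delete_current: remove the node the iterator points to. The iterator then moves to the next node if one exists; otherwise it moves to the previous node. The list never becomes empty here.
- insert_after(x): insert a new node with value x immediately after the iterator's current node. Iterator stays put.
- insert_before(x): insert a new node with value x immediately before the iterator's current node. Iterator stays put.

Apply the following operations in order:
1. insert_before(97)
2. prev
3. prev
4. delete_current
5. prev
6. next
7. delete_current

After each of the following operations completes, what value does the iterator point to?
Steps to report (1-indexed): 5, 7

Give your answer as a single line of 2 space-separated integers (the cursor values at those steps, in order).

Answer: 6 9

Derivation:
After 1 (insert_before(97)): list=[97, 6, 2, 9, 5] cursor@6
After 2 (prev): list=[97, 6, 2, 9, 5] cursor@97
After 3 (prev): list=[97, 6, 2, 9, 5] cursor@97
After 4 (delete_current): list=[6, 2, 9, 5] cursor@6
After 5 (prev): list=[6, 2, 9, 5] cursor@6
After 6 (next): list=[6, 2, 9, 5] cursor@2
After 7 (delete_current): list=[6, 9, 5] cursor@9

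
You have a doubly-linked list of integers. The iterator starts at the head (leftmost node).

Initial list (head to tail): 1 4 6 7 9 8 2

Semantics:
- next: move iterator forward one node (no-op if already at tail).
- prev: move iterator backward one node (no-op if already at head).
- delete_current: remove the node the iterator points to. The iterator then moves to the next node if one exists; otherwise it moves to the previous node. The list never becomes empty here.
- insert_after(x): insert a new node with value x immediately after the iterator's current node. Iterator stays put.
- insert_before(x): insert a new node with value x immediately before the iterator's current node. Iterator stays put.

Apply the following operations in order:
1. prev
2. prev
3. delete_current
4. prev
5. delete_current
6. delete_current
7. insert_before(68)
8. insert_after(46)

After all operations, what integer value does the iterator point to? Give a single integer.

After 1 (prev): list=[1, 4, 6, 7, 9, 8, 2] cursor@1
After 2 (prev): list=[1, 4, 6, 7, 9, 8, 2] cursor@1
After 3 (delete_current): list=[4, 6, 7, 9, 8, 2] cursor@4
After 4 (prev): list=[4, 6, 7, 9, 8, 2] cursor@4
After 5 (delete_current): list=[6, 7, 9, 8, 2] cursor@6
After 6 (delete_current): list=[7, 9, 8, 2] cursor@7
After 7 (insert_before(68)): list=[68, 7, 9, 8, 2] cursor@7
After 8 (insert_after(46)): list=[68, 7, 46, 9, 8, 2] cursor@7

Answer: 7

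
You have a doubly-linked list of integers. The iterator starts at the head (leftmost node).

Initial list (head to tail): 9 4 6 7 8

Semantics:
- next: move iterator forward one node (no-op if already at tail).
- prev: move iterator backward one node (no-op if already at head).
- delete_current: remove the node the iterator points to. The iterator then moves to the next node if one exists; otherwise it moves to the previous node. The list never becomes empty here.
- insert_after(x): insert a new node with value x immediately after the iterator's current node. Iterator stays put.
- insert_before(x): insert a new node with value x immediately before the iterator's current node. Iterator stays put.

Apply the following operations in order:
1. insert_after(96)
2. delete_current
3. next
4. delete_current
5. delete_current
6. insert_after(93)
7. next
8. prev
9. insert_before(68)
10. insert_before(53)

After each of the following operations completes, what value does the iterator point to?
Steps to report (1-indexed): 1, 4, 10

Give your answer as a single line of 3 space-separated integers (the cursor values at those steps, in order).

Answer: 9 6 7

Derivation:
After 1 (insert_after(96)): list=[9, 96, 4, 6, 7, 8] cursor@9
After 2 (delete_current): list=[96, 4, 6, 7, 8] cursor@96
After 3 (next): list=[96, 4, 6, 7, 8] cursor@4
After 4 (delete_current): list=[96, 6, 7, 8] cursor@6
After 5 (delete_current): list=[96, 7, 8] cursor@7
After 6 (insert_after(93)): list=[96, 7, 93, 8] cursor@7
After 7 (next): list=[96, 7, 93, 8] cursor@93
After 8 (prev): list=[96, 7, 93, 8] cursor@7
After 9 (insert_before(68)): list=[96, 68, 7, 93, 8] cursor@7
After 10 (insert_before(53)): list=[96, 68, 53, 7, 93, 8] cursor@7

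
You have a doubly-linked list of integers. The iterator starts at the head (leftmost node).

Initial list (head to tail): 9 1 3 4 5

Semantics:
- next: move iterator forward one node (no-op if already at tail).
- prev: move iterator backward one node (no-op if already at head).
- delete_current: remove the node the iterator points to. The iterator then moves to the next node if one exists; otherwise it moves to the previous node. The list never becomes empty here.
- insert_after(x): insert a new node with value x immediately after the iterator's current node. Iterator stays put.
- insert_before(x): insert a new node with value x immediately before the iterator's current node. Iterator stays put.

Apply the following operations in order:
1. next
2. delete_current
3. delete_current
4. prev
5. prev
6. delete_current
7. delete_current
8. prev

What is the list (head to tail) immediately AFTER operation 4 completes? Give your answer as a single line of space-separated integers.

Answer: 9 4 5

Derivation:
After 1 (next): list=[9, 1, 3, 4, 5] cursor@1
After 2 (delete_current): list=[9, 3, 4, 5] cursor@3
After 3 (delete_current): list=[9, 4, 5] cursor@4
After 4 (prev): list=[9, 4, 5] cursor@9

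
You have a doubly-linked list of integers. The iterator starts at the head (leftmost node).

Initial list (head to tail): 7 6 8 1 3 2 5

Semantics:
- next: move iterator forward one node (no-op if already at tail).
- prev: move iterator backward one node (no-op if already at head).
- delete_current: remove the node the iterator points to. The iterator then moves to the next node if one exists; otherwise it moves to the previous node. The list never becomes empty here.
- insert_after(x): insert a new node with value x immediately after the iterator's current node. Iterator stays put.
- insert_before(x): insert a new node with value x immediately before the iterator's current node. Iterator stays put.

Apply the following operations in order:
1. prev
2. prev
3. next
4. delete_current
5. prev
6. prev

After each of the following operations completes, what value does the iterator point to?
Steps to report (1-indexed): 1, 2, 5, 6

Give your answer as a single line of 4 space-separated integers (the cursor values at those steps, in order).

After 1 (prev): list=[7, 6, 8, 1, 3, 2, 5] cursor@7
After 2 (prev): list=[7, 6, 8, 1, 3, 2, 5] cursor@7
After 3 (next): list=[7, 6, 8, 1, 3, 2, 5] cursor@6
After 4 (delete_current): list=[7, 8, 1, 3, 2, 5] cursor@8
After 5 (prev): list=[7, 8, 1, 3, 2, 5] cursor@7
After 6 (prev): list=[7, 8, 1, 3, 2, 5] cursor@7

Answer: 7 7 7 7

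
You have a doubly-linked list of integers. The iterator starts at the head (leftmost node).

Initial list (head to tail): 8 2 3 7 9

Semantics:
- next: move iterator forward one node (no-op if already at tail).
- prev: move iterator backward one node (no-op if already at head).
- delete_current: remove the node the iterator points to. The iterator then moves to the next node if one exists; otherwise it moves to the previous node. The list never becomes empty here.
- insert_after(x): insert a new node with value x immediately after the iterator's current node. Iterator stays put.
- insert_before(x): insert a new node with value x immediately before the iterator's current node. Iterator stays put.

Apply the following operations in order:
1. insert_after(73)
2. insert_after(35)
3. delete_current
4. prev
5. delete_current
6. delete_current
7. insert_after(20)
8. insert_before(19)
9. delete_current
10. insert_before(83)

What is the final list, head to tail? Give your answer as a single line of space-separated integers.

Answer: 19 83 20 3 7 9

Derivation:
After 1 (insert_after(73)): list=[8, 73, 2, 3, 7, 9] cursor@8
After 2 (insert_after(35)): list=[8, 35, 73, 2, 3, 7, 9] cursor@8
After 3 (delete_current): list=[35, 73, 2, 3, 7, 9] cursor@35
After 4 (prev): list=[35, 73, 2, 3, 7, 9] cursor@35
After 5 (delete_current): list=[73, 2, 3, 7, 9] cursor@73
After 6 (delete_current): list=[2, 3, 7, 9] cursor@2
After 7 (insert_after(20)): list=[2, 20, 3, 7, 9] cursor@2
After 8 (insert_before(19)): list=[19, 2, 20, 3, 7, 9] cursor@2
After 9 (delete_current): list=[19, 20, 3, 7, 9] cursor@20
After 10 (insert_before(83)): list=[19, 83, 20, 3, 7, 9] cursor@20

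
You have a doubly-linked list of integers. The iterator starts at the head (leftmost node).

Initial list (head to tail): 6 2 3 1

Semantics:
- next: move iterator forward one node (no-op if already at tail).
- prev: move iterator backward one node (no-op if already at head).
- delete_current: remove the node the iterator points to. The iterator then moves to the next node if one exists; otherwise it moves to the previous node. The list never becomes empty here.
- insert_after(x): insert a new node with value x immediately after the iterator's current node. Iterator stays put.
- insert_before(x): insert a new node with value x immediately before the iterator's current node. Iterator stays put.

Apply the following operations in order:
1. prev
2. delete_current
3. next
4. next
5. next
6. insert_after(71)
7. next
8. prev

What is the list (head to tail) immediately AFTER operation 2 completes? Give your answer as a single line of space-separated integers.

After 1 (prev): list=[6, 2, 3, 1] cursor@6
After 2 (delete_current): list=[2, 3, 1] cursor@2

Answer: 2 3 1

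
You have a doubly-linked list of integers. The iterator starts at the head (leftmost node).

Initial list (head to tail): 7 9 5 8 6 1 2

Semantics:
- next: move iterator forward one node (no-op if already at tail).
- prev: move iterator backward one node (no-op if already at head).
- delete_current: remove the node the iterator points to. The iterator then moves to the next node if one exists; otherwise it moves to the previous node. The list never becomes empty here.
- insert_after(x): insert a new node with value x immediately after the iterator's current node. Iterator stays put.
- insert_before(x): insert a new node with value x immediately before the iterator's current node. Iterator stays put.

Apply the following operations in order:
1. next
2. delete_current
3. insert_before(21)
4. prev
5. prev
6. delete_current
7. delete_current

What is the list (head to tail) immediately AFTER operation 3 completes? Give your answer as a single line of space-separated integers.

After 1 (next): list=[7, 9, 5, 8, 6, 1, 2] cursor@9
After 2 (delete_current): list=[7, 5, 8, 6, 1, 2] cursor@5
After 3 (insert_before(21)): list=[7, 21, 5, 8, 6, 1, 2] cursor@5

Answer: 7 21 5 8 6 1 2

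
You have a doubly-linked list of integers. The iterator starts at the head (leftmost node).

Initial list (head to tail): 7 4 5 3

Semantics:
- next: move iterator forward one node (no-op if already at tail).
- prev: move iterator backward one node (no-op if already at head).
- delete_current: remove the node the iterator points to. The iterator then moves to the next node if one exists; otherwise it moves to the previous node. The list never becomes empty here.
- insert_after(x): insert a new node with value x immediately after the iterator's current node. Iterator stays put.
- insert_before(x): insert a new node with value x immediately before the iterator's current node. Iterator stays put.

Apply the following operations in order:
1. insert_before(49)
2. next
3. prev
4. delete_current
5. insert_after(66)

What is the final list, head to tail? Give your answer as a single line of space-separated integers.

Answer: 49 4 66 5 3

Derivation:
After 1 (insert_before(49)): list=[49, 7, 4, 5, 3] cursor@7
After 2 (next): list=[49, 7, 4, 5, 3] cursor@4
After 3 (prev): list=[49, 7, 4, 5, 3] cursor@7
After 4 (delete_current): list=[49, 4, 5, 3] cursor@4
After 5 (insert_after(66)): list=[49, 4, 66, 5, 3] cursor@4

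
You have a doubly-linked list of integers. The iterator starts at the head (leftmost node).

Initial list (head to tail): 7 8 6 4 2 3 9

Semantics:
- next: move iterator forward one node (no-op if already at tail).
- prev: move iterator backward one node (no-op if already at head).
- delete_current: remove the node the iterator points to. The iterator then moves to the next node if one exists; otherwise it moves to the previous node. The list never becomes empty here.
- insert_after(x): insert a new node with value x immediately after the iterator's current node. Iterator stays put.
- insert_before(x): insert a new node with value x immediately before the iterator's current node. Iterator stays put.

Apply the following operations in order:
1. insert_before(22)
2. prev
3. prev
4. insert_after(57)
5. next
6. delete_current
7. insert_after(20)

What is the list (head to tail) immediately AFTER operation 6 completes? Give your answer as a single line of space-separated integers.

Answer: 22 7 8 6 4 2 3 9

Derivation:
After 1 (insert_before(22)): list=[22, 7, 8, 6, 4, 2, 3, 9] cursor@7
After 2 (prev): list=[22, 7, 8, 6, 4, 2, 3, 9] cursor@22
After 3 (prev): list=[22, 7, 8, 6, 4, 2, 3, 9] cursor@22
After 4 (insert_after(57)): list=[22, 57, 7, 8, 6, 4, 2, 3, 9] cursor@22
After 5 (next): list=[22, 57, 7, 8, 6, 4, 2, 3, 9] cursor@57
After 6 (delete_current): list=[22, 7, 8, 6, 4, 2, 3, 9] cursor@7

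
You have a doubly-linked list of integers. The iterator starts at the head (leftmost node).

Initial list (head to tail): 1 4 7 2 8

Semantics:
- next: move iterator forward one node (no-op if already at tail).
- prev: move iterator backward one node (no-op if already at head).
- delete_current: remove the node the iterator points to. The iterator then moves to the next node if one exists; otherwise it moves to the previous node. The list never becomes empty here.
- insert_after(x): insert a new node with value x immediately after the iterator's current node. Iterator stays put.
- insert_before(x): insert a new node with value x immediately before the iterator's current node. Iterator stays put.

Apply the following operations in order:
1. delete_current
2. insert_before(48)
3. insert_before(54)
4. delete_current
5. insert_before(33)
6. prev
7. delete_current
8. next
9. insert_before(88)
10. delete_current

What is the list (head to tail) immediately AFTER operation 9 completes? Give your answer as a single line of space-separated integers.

Answer: 48 54 7 88 2 8

Derivation:
After 1 (delete_current): list=[4, 7, 2, 8] cursor@4
After 2 (insert_before(48)): list=[48, 4, 7, 2, 8] cursor@4
After 3 (insert_before(54)): list=[48, 54, 4, 7, 2, 8] cursor@4
After 4 (delete_current): list=[48, 54, 7, 2, 8] cursor@7
After 5 (insert_before(33)): list=[48, 54, 33, 7, 2, 8] cursor@7
After 6 (prev): list=[48, 54, 33, 7, 2, 8] cursor@33
After 7 (delete_current): list=[48, 54, 7, 2, 8] cursor@7
After 8 (next): list=[48, 54, 7, 2, 8] cursor@2
After 9 (insert_before(88)): list=[48, 54, 7, 88, 2, 8] cursor@2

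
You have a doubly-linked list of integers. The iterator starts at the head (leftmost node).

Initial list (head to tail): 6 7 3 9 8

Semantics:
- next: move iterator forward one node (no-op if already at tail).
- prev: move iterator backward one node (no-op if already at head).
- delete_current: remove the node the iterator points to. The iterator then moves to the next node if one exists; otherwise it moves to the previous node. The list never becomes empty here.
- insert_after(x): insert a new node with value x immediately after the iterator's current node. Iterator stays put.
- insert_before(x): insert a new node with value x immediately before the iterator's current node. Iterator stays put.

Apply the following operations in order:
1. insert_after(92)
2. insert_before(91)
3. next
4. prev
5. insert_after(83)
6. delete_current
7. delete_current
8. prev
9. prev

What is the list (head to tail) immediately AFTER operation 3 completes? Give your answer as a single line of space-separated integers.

After 1 (insert_after(92)): list=[6, 92, 7, 3, 9, 8] cursor@6
After 2 (insert_before(91)): list=[91, 6, 92, 7, 3, 9, 8] cursor@6
After 3 (next): list=[91, 6, 92, 7, 3, 9, 8] cursor@92

Answer: 91 6 92 7 3 9 8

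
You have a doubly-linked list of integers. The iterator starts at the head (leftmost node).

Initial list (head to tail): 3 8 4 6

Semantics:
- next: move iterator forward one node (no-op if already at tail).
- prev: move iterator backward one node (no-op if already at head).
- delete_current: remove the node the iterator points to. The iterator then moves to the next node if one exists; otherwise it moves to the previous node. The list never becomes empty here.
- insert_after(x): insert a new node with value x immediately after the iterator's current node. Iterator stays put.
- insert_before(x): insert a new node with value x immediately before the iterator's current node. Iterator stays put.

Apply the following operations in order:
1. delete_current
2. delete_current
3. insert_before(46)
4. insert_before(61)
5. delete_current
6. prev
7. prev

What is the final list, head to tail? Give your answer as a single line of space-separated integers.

Answer: 46 61 6

Derivation:
After 1 (delete_current): list=[8, 4, 6] cursor@8
After 2 (delete_current): list=[4, 6] cursor@4
After 3 (insert_before(46)): list=[46, 4, 6] cursor@4
After 4 (insert_before(61)): list=[46, 61, 4, 6] cursor@4
After 5 (delete_current): list=[46, 61, 6] cursor@6
After 6 (prev): list=[46, 61, 6] cursor@61
After 7 (prev): list=[46, 61, 6] cursor@46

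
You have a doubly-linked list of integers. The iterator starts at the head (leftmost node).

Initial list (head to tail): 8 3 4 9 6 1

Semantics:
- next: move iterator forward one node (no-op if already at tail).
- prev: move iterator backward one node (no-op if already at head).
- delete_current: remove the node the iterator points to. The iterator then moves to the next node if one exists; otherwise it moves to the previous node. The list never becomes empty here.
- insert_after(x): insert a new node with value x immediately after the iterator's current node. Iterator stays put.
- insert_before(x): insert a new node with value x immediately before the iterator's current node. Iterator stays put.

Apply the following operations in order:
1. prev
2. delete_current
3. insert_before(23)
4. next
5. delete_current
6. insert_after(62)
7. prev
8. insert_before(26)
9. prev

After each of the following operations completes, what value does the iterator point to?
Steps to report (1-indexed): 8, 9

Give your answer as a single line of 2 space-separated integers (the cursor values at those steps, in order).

After 1 (prev): list=[8, 3, 4, 9, 6, 1] cursor@8
After 2 (delete_current): list=[3, 4, 9, 6, 1] cursor@3
After 3 (insert_before(23)): list=[23, 3, 4, 9, 6, 1] cursor@3
After 4 (next): list=[23, 3, 4, 9, 6, 1] cursor@4
After 5 (delete_current): list=[23, 3, 9, 6, 1] cursor@9
After 6 (insert_after(62)): list=[23, 3, 9, 62, 6, 1] cursor@9
After 7 (prev): list=[23, 3, 9, 62, 6, 1] cursor@3
After 8 (insert_before(26)): list=[23, 26, 3, 9, 62, 6, 1] cursor@3
After 9 (prev): list=[23, 26, 3, 9, 62, 6, 1] cursor@26

Answer: 3 26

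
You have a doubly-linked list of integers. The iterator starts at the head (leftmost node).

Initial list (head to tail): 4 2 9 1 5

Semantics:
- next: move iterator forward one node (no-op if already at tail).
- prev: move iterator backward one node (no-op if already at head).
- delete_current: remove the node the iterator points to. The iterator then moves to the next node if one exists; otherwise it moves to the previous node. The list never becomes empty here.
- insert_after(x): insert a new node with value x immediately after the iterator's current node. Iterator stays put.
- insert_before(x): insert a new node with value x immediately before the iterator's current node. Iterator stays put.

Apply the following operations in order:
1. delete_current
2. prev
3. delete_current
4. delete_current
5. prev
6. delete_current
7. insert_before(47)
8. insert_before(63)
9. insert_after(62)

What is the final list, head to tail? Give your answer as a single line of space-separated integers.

Answer: 47 63 5 62

Derivation:
After 1 (delete_current): list=[2, 9, 1, 5] cursor@2
After 2 (prev): list=[2, 9, 1, 5] cursor@2
After 3 (delete_current): list=[9, 1, 5] cursor@9
After 4 (delete_current): list=[1, 5] cursor@1
After 5 (prev): list=[1, 5] cursor@1
After 6 (delete_current): list=[5] cursor@5
After 7 (insert_before(47)): list=[47, 5] cursor@5
After 8 (insert_before(63)): list=[47, 63, 5] cursor@5
After 9 (insert_after(62)): list=[47, 63, 5, 62] cursor@5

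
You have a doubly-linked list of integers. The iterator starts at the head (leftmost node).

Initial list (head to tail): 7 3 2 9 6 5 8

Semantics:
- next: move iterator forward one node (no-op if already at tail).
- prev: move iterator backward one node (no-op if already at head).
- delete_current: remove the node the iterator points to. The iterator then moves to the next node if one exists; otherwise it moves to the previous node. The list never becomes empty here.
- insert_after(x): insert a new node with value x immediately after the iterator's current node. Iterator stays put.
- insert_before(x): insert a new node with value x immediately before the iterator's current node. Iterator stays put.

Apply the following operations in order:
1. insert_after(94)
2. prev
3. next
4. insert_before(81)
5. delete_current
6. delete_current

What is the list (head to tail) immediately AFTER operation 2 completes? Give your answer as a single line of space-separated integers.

After 1 (insert_after(94)): list=[7, 94, 3, 2, 9, 6, 5, 8] cursor@7
After 2 (prev): list=[7, 94, 3, 2, 9, 6, 5, 8] cursor@7

Answer: 7 94 3 2 9 6 5 8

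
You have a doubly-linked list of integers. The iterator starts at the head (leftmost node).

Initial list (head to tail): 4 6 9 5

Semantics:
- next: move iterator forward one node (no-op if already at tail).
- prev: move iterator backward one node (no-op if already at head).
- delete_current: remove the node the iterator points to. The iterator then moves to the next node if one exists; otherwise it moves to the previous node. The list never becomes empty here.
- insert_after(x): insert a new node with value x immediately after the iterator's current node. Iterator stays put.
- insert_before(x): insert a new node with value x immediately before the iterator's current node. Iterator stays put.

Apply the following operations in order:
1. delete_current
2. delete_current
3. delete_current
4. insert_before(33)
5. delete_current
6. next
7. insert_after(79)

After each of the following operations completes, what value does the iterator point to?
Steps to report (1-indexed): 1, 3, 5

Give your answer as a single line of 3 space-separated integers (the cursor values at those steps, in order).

Answer: 6 5 33

Derivation:
After 1 (delete_current): list=[6, 9, 5] cursor@6
After 2 (delete_current): list=[9, 5] cursor@9
After 3 (delete_current): list=[5] cursor@5
After 4 (insert_before(33)): list=[33, 5] cursor@5
After 5 (delete_current): list=[33] cursor@33
After 6 (next): list=[33] cursor@33
After 7 (insert_after(79)): list=[33, 79] cursor@33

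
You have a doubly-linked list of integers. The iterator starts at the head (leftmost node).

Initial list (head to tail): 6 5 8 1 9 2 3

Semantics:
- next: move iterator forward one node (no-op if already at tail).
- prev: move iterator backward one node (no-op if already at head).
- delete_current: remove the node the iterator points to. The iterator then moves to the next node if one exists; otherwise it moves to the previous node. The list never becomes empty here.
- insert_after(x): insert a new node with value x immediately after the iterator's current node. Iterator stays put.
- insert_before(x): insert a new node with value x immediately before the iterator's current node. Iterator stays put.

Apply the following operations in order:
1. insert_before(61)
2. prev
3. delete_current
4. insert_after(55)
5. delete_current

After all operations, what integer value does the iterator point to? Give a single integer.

After 1 (insert_before(61)): list=[61, 6, 5, 8, 1, 9, 2, 3] cursor@6
After 2 (prev): list=[61, 6, 5, 8, 1, 9, 2, 3] cursor@61
After 3 (delete_current): list=[6, 5, 8, 1, 9, 2, 3] cursor@6
After 4 (insert_after(55)): list=[6, 55, 5, 8, 1, 9, 2, 3] cursor@6
After 5 (delete_current): list=[55, 5, 8, 1, 9, 2, 3] cursor@55

Answer: 55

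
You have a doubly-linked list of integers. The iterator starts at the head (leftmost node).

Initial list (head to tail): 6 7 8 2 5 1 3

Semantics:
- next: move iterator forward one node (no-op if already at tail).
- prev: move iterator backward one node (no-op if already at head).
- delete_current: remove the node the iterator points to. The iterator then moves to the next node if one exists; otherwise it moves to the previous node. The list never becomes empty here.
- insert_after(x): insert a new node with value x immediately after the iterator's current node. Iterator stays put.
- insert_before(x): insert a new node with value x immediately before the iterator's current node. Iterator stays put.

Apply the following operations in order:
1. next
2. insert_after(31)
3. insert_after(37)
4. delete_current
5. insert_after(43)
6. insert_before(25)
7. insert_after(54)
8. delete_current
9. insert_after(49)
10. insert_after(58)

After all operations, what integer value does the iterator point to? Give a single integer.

After 1 (next): list=[6, 7, 8, 2, 5, 1, 3] cursor@7
After 2 (insert_after(31)): list=[6, 7, 31, 8, 2, 5, 1, 3] cursor@7
After 3 (insert_after(37)): list=[6, 7, 37, 31, 8, 2, 5, 1, 3] cursor@7
After 4 (delete_current): list=[6, 37, 31, 8, 2, 5, 1, 3] cursor@37
After 5 (insert_after(43)): list=[6, 37, 43, 31, 8, 2, 5, 1, 3] cursor@37
After 6 (insert_before(25)): list=[6, 25, 37, 43, 31, 8, 2, 5, 1, 3] cursor@37
After 7 (insert_after(54)): list=[6, 25, 37, 54, 43, 31, 8, 2, 5, 1, 3] cursor@37
After 8 (delete_current): list=[6, 25, 54, 43, 31, 8, 2, 5, 1, 3] cursor@54
After 9 (insert_after(49)): list=[6, 25, 54, 49, 43, 31, 8, 2, 5, 1, 3] cursor@54
After 10 (insert_after(58)): list=[6, 25, 54, 58, 49, 43, 31, 8, 2, 5, 1, 3] cursor@54

Answer: 54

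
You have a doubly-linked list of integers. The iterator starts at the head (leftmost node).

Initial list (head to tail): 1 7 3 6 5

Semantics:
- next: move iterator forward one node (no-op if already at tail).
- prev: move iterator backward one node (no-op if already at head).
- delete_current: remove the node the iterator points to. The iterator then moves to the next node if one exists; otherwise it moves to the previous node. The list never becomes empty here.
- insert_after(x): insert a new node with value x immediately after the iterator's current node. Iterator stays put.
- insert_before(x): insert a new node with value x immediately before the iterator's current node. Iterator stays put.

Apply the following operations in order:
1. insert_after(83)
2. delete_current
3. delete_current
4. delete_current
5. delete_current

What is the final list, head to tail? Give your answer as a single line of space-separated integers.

Answer: 6 5

Derivation:
After 1 (insert_after(83)): list=[1, 83, 7, 3, 6, 5] cursor@1
After 2 (delete_current): list=[83, 7, 3, 6, 5] cursor@83
After 3 (delete_current): list=[7, 3, 6, 5] cursor@7
After 4 (delete_current): list=[3, 6, 5] cursor@3
After 5 (delete_current): list=[6, 5] cursor@6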